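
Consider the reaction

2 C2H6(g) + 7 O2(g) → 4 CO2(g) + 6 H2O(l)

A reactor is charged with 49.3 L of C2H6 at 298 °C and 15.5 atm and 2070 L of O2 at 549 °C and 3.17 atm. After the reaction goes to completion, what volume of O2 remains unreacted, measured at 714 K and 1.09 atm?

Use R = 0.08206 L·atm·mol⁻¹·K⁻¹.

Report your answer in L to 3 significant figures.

2160 L

n(C2H6) = PV/RT = (15.5 × 49.3) / (0.08206 × 571.15) = 16.30 mol
n(O2) = PV/RT = (3.17 × 2070) / (0.08206 × 822.15) = 97.26 mol
For 16.30 mol C2H6, stoichiometry requires (7/2) × 16.30 = 57.05 mol O2; 97.26 mol is available, so C2H6 is limiting.
n(O2) consumed = (7/2) × 16.30 = 57.05 mol; remaining = 97.26 − 57.05 = 40.21 mol
V(O2) = nRT/P = 40.21 × 0.08206 × 714 / 1.09 = 2161 L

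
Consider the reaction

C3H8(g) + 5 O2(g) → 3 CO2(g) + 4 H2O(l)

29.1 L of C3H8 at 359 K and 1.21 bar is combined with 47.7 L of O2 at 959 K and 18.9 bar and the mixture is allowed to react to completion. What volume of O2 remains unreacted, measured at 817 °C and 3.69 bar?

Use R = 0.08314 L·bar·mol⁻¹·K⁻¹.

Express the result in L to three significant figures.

133 L

n(C3H8) = PV/RT = (1.21 × 29.1) / (0.08314 × 359) = 1.180 mol
n(O2) = PV/RT = (18.9 × 47.7) / (0.08314 × 959) = 11.31 mol
For 1.180 mol C3H8, stoichiometry requires (5/1) × 1.180 = 5.900 mol O2; 11.31 mol is available, so C3H8 is limiting.
n(O2) consumed = (5/1) × 1.180 = 5.900 mol; remaining = 11.31 − 5.900 = 5.410 mol
V(O2) = nRT/P = 5.410 × 0.08314 × 1090.15 / 3.69 = 132.9 L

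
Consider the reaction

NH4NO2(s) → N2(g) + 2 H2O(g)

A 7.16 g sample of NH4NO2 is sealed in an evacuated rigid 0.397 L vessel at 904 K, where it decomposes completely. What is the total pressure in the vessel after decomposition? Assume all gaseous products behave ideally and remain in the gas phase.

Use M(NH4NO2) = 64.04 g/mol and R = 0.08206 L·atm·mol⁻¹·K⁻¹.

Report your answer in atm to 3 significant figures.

62.7 atm

n(NH4NO2) = 7.16 / 64.04 = 0.1118 mol
n(gas produced) = (3/1) × 0.1118 = 0.3354 mol
P = nRT/V = 0.3354 × 0.08206 × 904 / 0.397 = 62.67 atm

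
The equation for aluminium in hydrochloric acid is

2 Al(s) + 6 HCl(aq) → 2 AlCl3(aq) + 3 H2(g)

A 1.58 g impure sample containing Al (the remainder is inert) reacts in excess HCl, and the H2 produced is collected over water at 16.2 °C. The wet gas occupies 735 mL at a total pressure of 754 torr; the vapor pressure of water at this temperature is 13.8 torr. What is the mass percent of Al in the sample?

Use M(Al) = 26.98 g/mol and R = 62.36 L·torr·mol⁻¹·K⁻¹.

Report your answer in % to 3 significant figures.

P(H2) = 754 − 13.8 = 740.2 torr
n(H2) = PV/RT = (740.2 × 0.7350) / (62.36 × 289.35) = 0.03015 mol
n(Al) = (2/3) × 0.03015 = 0.02010 mol
m(Al) = 0.02010 × 26.98 = 0.5423 g
%Al = 0.5423 / 1.58 × 100 = 34.32%

34.3 %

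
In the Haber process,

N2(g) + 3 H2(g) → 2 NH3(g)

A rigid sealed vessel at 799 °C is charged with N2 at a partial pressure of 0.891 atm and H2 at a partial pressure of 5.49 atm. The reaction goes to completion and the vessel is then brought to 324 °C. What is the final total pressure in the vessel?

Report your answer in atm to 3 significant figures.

At constant V, partial pressures at 799 °C are proportional to moles, so apply stoichiometry directly to pressures.
P(H2) required for 0.891 atm of N2 = (3/1) × 0.891 = 2.673 atm; available 5.49 atm, so N2 is limiting.
P(H2) remaining = 5.49 − (3/1) × 0.891 = 2.817 atm
P(gaseous products) = (2)/1 × 0.891 = 1.782 atm
P_total at 799 °C = 2.817 + 1.782 = 4.599 atm
Scaling to 324 °C: P = 4.599 × 597.15/1072.15 = 2.561 atm

2.56 atm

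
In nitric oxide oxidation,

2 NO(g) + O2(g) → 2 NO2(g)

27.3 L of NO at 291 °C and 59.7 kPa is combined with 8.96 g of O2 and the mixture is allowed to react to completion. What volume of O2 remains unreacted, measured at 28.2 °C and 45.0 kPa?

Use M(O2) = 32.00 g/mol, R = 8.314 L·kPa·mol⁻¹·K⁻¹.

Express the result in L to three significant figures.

5.92 L

n(NO) = PV/RT = (59.7 × 27.3) / (8.314 × 564.15) = 0.3475 mol
n(O2) = 8.96 / 32.00 = 0.2800 mol
For 0.3475 mol NO, stoichiometry requires (1/2) × 0.3475 = 0.1737 mol O2; 0.2800 mol is available, so NO is limiting.
n(O2) consumed = (1/2) × 0.3475 = 0.1737 mol; remaining = 0.2800 − 0.1737 = 0.1063 mol
V(O2) = nRT/P = 0.1063 × 8.314 × 301.35 / 45.0 = 5.918 L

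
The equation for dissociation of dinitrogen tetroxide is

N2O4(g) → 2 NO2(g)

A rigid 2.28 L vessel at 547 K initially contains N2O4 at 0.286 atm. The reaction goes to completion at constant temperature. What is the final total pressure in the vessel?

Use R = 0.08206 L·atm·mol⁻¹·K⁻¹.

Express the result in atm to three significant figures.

0.572 atm

At constant T and V, P ∝ n(gas): 1 mol gas → 2 mol gas.
P_final = (2/1) × 0.286 = 0.5720 atm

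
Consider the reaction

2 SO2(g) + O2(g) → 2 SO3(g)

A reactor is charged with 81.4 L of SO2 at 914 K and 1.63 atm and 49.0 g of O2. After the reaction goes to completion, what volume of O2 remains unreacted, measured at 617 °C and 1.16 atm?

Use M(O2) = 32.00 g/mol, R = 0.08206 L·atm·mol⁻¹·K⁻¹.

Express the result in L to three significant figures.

40.7 L

n(SO2) = PV/RT = (1.63 × 81.4) / (0.08206 × 914) = 1.769 mol
n(O2) = 49.0 / 32.00 = 1.531 mol
For 1.769 mol SO2, stoichiometry requires (1/2) × 1.769 = 0.8845 mol O2; 1.531 mol is available, so SO2 is limiting.
n(O2) consumed = (1/2) × 1.769 = 0.8845 mol; remaining = 1.531 − 0.8845 = 0.6465 mol
V(O2) = nRT/P = 0.6465 × 0.08206 × 890.15 / 1.16 = 40.71 L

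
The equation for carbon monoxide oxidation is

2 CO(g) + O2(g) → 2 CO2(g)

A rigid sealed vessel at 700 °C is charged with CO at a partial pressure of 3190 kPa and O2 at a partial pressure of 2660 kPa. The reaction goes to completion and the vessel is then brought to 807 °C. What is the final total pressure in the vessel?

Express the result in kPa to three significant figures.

4720 kPa

Because the vessel is rigid and T is held at 700 °C, work the stoichiometry in partial pressures (P_i = n_iRT/V).
P(O2) required for 3190 kPa of CO = (1/2) × 3190 = 1595 kPa; available 2660 kPa, so CO is limiting.
P(O2) remaining = 2660 − (1/2) × 3190 = 1065 kPa
P(gaseous products) = (2)/2 × 3190 = 3190 kPa
P_total at 700 °C = 1065 + 3190 = 4255 kPa
Scaling to 807 °C: P = 4255 × 1080.15/973.15 = 4723 kPa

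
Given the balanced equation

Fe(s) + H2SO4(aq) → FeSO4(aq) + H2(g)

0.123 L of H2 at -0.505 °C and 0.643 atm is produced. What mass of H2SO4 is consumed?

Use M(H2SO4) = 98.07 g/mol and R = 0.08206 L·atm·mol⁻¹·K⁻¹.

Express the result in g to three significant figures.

0.347 g

n(H2) = PV/RT = (0.643 × 0.123) / (0.08206 × 272.645) = 0.003535 mol
n(H2SO4) = (1/1) × 0.003535 = 0.003535 mol
m(H2SO4) = 0.003535 × 98.07 = 0.3467 g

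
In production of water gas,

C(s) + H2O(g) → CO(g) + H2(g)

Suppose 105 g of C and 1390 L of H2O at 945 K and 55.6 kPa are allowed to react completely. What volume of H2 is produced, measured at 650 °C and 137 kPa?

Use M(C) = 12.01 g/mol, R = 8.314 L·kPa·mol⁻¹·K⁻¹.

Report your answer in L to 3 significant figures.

490 L

n(C) = 105 / 12.01 = 8.743 mol
n(H2O) = PV/RT = (55.6 × 1390) / (8.314 × 945) = 9.837 mol
For 8.743 mol C, stoichiometry requires (1/1) × 8.743 = 8.743 mol H2O; 9.837 mol is available, so C is limiting.
n(H2) = (1/1) × 8.743 = 8.743 mol
V(H2) = nRT/P = 8.743 × 8.314 × 923.15 / 137 = 489.8 L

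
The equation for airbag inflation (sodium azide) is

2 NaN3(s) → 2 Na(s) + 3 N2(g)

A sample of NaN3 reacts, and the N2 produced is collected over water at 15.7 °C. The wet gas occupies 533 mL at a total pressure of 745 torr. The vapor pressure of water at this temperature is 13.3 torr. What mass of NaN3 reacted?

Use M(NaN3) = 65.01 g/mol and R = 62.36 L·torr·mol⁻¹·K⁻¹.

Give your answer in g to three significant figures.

P(N2) = 745 − 13.3 = 731.7 torr
n(N2) = PV/RT = (731.7 × 0.5330) / (62.36 × 288.85) = 0.02165 mol
n(NaN3) = (2/3) × 0.02165 = 0.01443 mol
m(NaN3) = 0.01443 × 65.01 = 0.9381 g

0.938 g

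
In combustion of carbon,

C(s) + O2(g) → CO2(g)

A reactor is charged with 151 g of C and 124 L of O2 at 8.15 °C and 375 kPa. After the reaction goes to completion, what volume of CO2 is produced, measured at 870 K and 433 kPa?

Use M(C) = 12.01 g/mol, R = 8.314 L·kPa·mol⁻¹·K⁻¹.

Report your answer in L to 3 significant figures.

n(C) = 151 / 12.01 = 12.57 mol
n(O2) = PV/RT = (375 × 124) / (8.314 × 281.3) = 19.88 mol
For 12.57 mol C, stoichiometry requires (1/1) × 12.57 = 12.57 mol O2; 19.88 mol is available, so C is limiting.
n(CO2) = (1/1) × 12.57 = 12.57 mol
V(CO2) = nRT/P = 12.57 × 8.314 × 870 / 433 = 210.0 L

210 L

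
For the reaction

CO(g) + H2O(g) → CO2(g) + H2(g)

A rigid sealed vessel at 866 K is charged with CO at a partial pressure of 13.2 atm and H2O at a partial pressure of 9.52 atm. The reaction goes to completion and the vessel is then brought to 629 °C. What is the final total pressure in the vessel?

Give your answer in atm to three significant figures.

Because the vessel is rigid and T is held at 866 K, work the stoichiometry in partial pressures (P_i = n_iRT/V).
P(H2O) required for 13.2 atm of CO = (1/1) × 13.2 = 13.20 atm; available 9.52 atm, so H2O is limiting.
P(CO) remaining = 13.2 − (1/1) × 9.52 = 3.680 atm
P(gaseous products) = (1+1)/1 × 9.52 = 19.04 atm
P_total at 866 K = 3.680 + 19.04 = 22.72 atm
Scaling to 629 °C: P = 22.72 × 902.15/866 = 23.67 atm

23.7 atm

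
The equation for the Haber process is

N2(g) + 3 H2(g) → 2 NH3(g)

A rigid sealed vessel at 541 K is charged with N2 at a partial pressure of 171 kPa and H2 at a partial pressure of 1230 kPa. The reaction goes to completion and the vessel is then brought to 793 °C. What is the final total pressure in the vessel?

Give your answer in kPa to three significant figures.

2090 kPa

At constant V, partial pressures at 541 K are proportional to moles, so apply stoichiometry directly to pressures.
P(H2) required for 171 kPa of N2 = (3/1) × 171 = 513.0 kPa; available 1230 kPa, so N2 is limiting.
P(H2) remaining = 1230 − (3/1) × 171 = 717.0 kPa
P(gaseous products) = (2)/1 × 171 = 342.0 kPa
P_total at 541 K = 717.0 + 342.0 = 1059 kPa
Scaling to 793 °C: P = 1059 × 1066.15/541 = 2087 kPa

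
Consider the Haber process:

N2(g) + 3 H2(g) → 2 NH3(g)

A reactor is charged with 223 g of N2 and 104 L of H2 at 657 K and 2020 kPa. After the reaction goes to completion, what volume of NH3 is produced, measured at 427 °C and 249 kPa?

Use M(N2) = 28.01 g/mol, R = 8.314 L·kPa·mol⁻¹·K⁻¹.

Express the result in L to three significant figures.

372 L

n(N2) = 223 / 28.01 = 7.961 mol
n(H2) = PV/RT = (2020 × 104) / (8.314 × 657) = 38.46 mol
For 7.961 mol N2, stoichiometry requires (3/1) × 7.961 = 23.88 mol H2; 38.46 mol is available, so N2 is limiting.
n(NH3) = (2/1) × 7.961 = 15.92 mol
V(NH3) = nRT/P = 15.92 × 8.314 × 700.15 / 249 = 372.2 L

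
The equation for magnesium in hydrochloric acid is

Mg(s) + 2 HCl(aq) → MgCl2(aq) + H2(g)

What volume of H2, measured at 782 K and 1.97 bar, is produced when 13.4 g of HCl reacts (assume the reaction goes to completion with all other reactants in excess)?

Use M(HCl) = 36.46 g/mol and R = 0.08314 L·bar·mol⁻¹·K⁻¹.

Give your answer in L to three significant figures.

6.06 L

n(HCl) = 13.40 / 36.46 = 0.3675 mol
n(H2) = (1/2) × 0.3675 = 0.1837 mol
V = nRT/P = 0.1837 × 0.08314 × 782 / 1.97 = 6.063 L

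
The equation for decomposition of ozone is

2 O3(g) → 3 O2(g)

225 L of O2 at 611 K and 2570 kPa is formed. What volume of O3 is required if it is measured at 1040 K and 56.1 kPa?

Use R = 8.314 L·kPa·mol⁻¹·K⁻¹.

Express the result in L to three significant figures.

11700 L

n(O2) = PV/RT = (2570 × 225) / (8.314 × 611) = 113.8 mol
n(O3) = (2/3) × 113.8 = 75.87 mol
V = nRT/P = 75.87 × 8.314 × 1040 / 56.1 = 11690 L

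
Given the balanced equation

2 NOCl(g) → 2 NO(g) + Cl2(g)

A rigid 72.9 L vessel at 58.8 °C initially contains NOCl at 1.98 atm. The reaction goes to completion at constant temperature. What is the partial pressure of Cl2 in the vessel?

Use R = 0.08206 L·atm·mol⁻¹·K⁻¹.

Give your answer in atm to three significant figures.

n(NOCl)₀ = PV/RT = (1.98 × 72.9) / (0.08206 × 331.95) = 5.299 mol
n(Cl2) = (1/2) × 5.299 = 2.650 mol
P(Cl2) = nRT/V = 2.650 × 0.08206 × 331.95 / 72.9 = 0.9902 atm

0.990 atm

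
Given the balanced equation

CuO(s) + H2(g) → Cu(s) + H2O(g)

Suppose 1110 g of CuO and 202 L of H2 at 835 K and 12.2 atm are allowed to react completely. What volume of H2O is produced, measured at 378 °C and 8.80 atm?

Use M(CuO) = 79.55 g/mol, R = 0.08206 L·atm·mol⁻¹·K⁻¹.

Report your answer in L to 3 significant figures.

n(CuO) = 1110 / 79.55 = 13.95 mol
n(H2) = PV/RT = (12.2 × 202) / (0.08206 × 835) = 35.97 mol
For 13.95 mol CuO, stoichiometry requires (1/1) × 13.95 = 13.95 mol H2; 35.97 mol is available, so CuO is limiting.
n(H2O) = (1/1) × 13.95 = 13.95 mol
V(H2O) = nRT/P = 13.95 × 0.08206 × 651.15 / 8.80 = 84.70 L

84.7 L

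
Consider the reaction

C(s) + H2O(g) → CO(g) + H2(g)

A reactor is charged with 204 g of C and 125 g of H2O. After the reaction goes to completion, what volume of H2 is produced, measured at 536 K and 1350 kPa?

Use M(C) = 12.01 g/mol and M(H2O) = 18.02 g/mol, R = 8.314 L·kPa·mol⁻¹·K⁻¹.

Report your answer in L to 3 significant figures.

22.9 L

n(C) = 204 / 12.01 = 16.99 mol
n(H2O) = 125 / 18.02 = 6.937 mol
For 16.99 mol C, stoichiometry requires (1/1) × 16.99 = 16.99 mol H2O; 6.937 mol is available, so H2O is limiting.
n(H2) = (1/1) × 6.937 = 6.937 mol
V(H2) = nRT/P = 6.937 × 8.314 × 536 / 1350 = 22.90 L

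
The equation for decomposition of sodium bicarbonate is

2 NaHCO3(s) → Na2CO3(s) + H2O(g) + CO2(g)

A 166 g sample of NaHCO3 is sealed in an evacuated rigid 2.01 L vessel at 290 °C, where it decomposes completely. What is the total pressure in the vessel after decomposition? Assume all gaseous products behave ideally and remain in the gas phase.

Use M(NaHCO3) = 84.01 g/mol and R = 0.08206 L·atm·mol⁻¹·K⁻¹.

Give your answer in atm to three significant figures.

45.4 atm

n(NaHCO3) = 166 / 84.01 = 1.976 mol
n(gas produced) = (2/2) × 1.976 = 1.976 mol
P = nRT/V = 1.976 × 0.08206 × 563.15 / 2.01 = 45.43 atm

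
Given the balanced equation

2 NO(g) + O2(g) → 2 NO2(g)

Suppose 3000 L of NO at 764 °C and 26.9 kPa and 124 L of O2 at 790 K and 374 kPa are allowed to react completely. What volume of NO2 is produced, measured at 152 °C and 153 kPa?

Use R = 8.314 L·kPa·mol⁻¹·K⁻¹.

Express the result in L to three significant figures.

216 L

n(NO) = PV/RT = (26.9 × 3000) / (8.314 × 1037.15) = 9.359 mol
n(O2) = PV/RT = (374 × 124) / (8.314 × 790) = 7.061 mol
For 9.359 mol NO, stoichiometry requires (1/2) × 9.359 = 4.679 mol O2; 7.061 mol is available, so NO is limiting.
n(NO2) = (2/2) × 9.359 = 9.359 mol
V(NO2) = nRT/P = 9.359 × 8.314 × 425.15 / 153 = 216.2 L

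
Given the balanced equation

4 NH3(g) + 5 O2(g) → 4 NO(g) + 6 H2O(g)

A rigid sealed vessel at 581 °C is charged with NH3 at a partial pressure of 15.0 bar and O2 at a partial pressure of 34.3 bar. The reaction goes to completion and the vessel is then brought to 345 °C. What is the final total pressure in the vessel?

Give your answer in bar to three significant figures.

38.4 bar

With V and T fixed, P_i ∝ n_i, so the mole ratios apply directly to partial pressures at 581 °C.
P(O2) required for 15.0 bar of NH3 = (5/4) × 15.0 = 18.75 bar; available 34.3 bar, so NH3 is limiting.
P(O2) remaining = 34.3 − (5/4) × 15.0 = 15.55 bar
P(gaseous products) = (4+6)/4 × 15.0 = 37.50 bar
P_total at 581 °C = 15.55 + 37.50 = 53.05 bar
Scaling to 345 °C: P = 53.05 × 618.15/854.15 = 38.39 bar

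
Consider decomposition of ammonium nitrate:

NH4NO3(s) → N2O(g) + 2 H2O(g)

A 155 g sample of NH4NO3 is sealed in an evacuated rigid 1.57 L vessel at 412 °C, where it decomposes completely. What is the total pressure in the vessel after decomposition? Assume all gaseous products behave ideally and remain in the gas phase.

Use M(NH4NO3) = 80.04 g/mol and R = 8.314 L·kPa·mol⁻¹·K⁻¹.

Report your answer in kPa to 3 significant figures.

n(NH4NO3) = 155 / 80.04 = 1.937 mol
n(gas produced) = (3/1) × 1.937 = 5.811 mol
P = nRT/V = 5.811 × 8.314 × 685.15 / 1.57 = 21080 kPa

21100 kPa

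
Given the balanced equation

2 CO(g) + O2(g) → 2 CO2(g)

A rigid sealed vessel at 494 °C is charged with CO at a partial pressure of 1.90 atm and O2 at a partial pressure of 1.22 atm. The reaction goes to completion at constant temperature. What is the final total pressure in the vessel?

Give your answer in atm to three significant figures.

With V and T fixed, P_i ∝ n_i, so the mole ratios apply directly to partial pressures at 494 °C.
P(O2) required for 1.90 atm of CO = (1/2) × 1.90 = 0.9500 atm; available 1.22 atm, so CO is limiting.
P(O2) remaining = 1.22 − (1/2) × 1.90 = 0.2700 atm
P(gaseous products) = (2)/2 × 1.90 = 1.900 atm
P_total at 494 °C = 0.2700 + 1.900 = 2.170 atm

2.17 atm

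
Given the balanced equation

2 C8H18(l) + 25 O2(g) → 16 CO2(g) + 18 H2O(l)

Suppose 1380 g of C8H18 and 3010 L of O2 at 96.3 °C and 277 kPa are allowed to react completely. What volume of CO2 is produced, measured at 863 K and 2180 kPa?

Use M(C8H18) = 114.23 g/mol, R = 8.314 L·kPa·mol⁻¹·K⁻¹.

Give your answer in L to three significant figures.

318 L

n(C8H18) = 1380 / 114.23 = 12.08 mol
n(O2) = PV/RT = (277 × 3010) / (8.314 × 369.45) = 271.4 mol
For 12.08 mol C8H18, stoichiometry requires (25/2) × 12.08 = 151.0 mol O2; 271.4 mol is available, so C8H18 is limiting.
n(CO2) = (16/2) × 12.08 = 96.64 mol
V(CO2) = nRT/P = 96.64 × 8.314 × 863 / 2180 = 318.1 L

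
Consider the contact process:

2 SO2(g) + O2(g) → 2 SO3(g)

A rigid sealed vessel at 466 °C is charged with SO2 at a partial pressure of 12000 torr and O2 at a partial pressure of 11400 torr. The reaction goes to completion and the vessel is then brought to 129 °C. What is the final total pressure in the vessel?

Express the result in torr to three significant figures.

Because the vessel is rigid and T is held at 466 °C, work the stoichiometry in partial pressures (P_i = n_iRT/V).
P(O2) required for 12000 torr of SO2 = (1/2) × 12000 = 6000 torr; available 11400 torr, so SO2 is limiting.
P(O2) remaining = 11400 − (1/2) × 12000 = 5400 torr
P(gaseous products) = (2)/2 × 12000 = 12000 torr
P_total at 466 °C = 5400 + 12000 = 17400 torr
Scaling to 129 °C: P = 17400 × 402.15/739.15 = 9467 torr

9470 torr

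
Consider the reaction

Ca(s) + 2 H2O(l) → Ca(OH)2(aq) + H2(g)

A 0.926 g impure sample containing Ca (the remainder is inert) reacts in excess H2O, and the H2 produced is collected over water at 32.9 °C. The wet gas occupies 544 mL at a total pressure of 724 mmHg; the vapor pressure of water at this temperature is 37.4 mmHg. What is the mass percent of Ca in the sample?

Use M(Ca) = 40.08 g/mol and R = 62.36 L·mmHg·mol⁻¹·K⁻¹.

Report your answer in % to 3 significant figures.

P(H2) = 724 − 37.4 = 686.6 mmHg
n(H2) = PV/RT = (686.6 × 0.5440) / (62.36 × 306.05) = 0.01957 mol
n(Ca) = (1/1) × 0.01957 = 0.01957 mol
m(Ca) = 0.01957 × 40.08 = 0.7844 g
%Ca = 0.7844 / 0.926 × 100 = 84.71%

84.7 %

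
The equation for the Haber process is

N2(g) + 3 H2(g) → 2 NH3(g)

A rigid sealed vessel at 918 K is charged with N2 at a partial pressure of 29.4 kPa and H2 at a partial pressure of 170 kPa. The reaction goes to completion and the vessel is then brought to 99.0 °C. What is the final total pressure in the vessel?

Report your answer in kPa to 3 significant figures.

57.0 kPa

At constant V, partial pressures at 918 K are proportional to moles, so apply stoichiometry directly to pressures.
P(H2) required for 29.4 kPa of N2 = (3/1) × 29.4 = 88.20 kPa; available 170 kPa, so N2 is limiting.
P(H2) remaining = 170 − (3/1) × 29.4 = 81.80 kPa
P(gaseous products) = (2)/1 × 29.4 = 58.80 kPa
P_total at 918 K = 81.80 + 58.80 = 140.6 kPa
Scaling to 99.0 °C: P = 140.6 × 372.15/918 = 57.00 kPa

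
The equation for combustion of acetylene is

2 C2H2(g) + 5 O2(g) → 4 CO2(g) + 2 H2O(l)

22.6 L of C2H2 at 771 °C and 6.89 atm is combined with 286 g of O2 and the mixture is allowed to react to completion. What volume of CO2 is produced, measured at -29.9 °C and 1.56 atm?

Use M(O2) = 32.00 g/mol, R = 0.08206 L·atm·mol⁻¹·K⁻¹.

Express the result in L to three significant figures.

46.5 L

n(C2H2) = PV/RT = (6.89 × 22.6) / (0.08206 × 1044.15) = 1.817 mol
n(O2) = 286 / 32.00 = 8.938 mol
For 1.817 mol C2H2, stoichiometry requires (5/2) × 1.817 = 4.542 mol O2; 8.938 mol is available, so C2H2 is limiting.
n(CO2) = (4/2) × 1.817 = 3.634 mol
V(CO2) = nRT/P = 3.634 × 0.08206 × 243.25 / 1.56 = 46.50 L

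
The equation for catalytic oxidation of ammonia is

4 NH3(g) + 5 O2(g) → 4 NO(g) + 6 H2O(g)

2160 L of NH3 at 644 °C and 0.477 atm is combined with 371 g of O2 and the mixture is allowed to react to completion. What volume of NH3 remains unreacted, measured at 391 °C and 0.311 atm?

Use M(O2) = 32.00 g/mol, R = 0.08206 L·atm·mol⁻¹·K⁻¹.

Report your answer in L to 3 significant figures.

774 L

n(NH3) = PV/RT = (0.477 × 2160) / (0.08206 × 917.15) = 13.69 mol
n(O2) = 371 / 32.00 = 11.59 mol
For 13.69 mol NH3, stoichiometry requires (5/4) × 13.69 = 17.11 mol O2; 11.59 mol is available, so O2 is limiting.
n(NH3) consumed = (4/5) × 11.59 = 9.272 mol; remaining = 13.69 − 9.272 = 4.418 mol
V(NH3) = nRT/P = 4.418 × 0.08206 × 664.15 / 0.311 = 774.2 L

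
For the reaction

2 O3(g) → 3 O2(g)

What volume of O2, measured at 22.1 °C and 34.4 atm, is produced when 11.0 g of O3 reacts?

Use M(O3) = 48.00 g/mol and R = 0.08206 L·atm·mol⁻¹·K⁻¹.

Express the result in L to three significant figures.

n(O3) = 11.00 / 48.00 = 0.2292 mol
n(O2) = (3/2) × 0.2292 = 0.3438 mol
V = nRT/P = 0.3438 × 0.08206 × 295.25 / 34.4 = 0.2421 L

0.242 L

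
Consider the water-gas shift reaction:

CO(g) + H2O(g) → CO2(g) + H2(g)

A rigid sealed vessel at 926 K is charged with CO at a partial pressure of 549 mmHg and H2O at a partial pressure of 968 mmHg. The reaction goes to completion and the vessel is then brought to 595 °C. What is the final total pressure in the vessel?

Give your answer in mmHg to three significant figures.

Because the vessel is rigid and T is held at 926 K, work the stoichiometry in partial pressures (P_i = n_iRT/V).
P(H2O) required for 549 mmHg of CO = (1/1) × 549 = 549.0 mmHg; available 968 mmHg, so CO is limiting.
P(H2O) remaining = 968 − (1/1) × 549 = 419.0 mmHg
P(gaseous products) = (1+1)/1 × 549 = 1098 mmHg
P_total at 926 K = 419.0 + 1098 = 1517 mmHg
Scaling to 595 °C: P = 1517 × 868.15/926 = 1422 mmHg

1420 mmHg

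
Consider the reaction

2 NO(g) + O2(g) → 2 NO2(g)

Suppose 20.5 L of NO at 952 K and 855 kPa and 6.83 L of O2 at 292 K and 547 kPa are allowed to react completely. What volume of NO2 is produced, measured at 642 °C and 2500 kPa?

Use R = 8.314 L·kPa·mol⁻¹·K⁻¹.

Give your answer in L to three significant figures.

n(NO) = PV/RT = (855 × 20.5) / (8.314 × 952) = 2.214 mol
n(O2) = PV/RT = (547 × 6.83) / (8.314 × 292) = 1.539 mol
For 2.214 mol NO, stoichiometry requires (1/2) × 2.214 = 1.107 mol O2; 1.539 mol is available, so NO is limiting.
n(NO2) = (2/2) × 2.214 = 2.214 mol
V(NO2) = nRT/P = 2.214 × 8.314 × 915.15 / 2500 = 6.738 L

6.74 L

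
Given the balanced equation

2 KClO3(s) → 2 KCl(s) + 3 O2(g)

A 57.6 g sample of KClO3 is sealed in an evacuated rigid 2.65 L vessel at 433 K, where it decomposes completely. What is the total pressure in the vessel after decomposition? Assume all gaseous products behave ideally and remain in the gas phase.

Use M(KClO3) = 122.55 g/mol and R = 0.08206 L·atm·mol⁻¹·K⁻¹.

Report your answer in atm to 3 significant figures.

9.45 atm

n(KClO3) = 57.6 / 122.55 = 0.4700 mol
n(gas produced) = (3/2) × 0.4700 = 0.7050 mol
P = nRT/V = 0.7050 × 0.08206 × 433 / 2.65 = 9.453 atm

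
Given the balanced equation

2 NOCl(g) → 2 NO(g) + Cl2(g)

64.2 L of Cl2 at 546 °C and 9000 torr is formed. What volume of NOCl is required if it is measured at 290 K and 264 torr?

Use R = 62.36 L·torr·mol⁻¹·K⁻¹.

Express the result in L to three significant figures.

n(Cl2) = PV/RT = (9000 × 64.2) / (62.36 × 819.15) = 11.31 mol
n(NOCl) = (2/1) × 11.31 = 22.62 mol
V = nRT/P = 22.62 × 62.36 × 290 / 264 = 1550 L

1550 L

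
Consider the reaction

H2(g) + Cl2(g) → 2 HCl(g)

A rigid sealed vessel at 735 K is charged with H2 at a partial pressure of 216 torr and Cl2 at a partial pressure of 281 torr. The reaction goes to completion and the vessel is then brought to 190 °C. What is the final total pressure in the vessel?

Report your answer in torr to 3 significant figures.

313 torr

Because the vessel is rigid and T is held at 735 K, work the stoichiometry in partial pressures (P_i = n_iRT/V).
P(Cl2) required for 216 torr of H2 = (1/1) × 216 = 216.0 torr; available 281 torr, so H2 is limiting.
P(Cl2) remaining = 281 − (1/1) × 216 = 65.00 torr
P(gaseous products) = (2)/1 × 216 = 432.0 torr
P_total at 735 K = 65.00 + 432.0 = 497.0 torr
Scaling to 190 °C: P = 497.0 × 463.15/735 = 313.2 torr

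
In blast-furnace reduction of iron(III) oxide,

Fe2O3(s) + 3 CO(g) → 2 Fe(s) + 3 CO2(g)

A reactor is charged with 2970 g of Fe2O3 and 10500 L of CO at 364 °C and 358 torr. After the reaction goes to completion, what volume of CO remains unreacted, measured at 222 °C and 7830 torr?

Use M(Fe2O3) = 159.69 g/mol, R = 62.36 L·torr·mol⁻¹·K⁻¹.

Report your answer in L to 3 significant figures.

n(Fe2O3) = 2970 / 159.69 = 18.60 mol
n(CO) = PV/RT = (358 × 10500) / (62.36 × 637.15) = 94.61 mol
For 18.60 mol Fe2O3, stoichiometry requires (3/1) × 18.60 = 55.80 mol CO; 94.61 mol is available, so Fe2O3 is limiting.
n(CO) consumed = (3/1) × 18.60 = 55.80 mol; remaining = 94.61 − 55.80 = 38.81 mol
V(CO) = nRT/P = 38.81 × 62.36 × 495.15 / 7830 = 153.0 L

153 L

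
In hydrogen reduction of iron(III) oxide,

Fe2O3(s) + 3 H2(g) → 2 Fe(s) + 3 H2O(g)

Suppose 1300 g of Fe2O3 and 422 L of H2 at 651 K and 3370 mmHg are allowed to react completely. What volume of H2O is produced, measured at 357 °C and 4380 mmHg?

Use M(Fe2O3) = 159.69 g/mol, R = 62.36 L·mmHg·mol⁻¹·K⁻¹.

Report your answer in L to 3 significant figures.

219 L

n(Fe2O3) = 1300 / 159.69 = 8.141 mol
n(H2) = PV/RT = (3370 × 422) / (62.36 × 651) = 35.03 mol
For 8.141 mol Fe2O3, stoichiometry requires (3/1) × 8.141 = 24.42 mol H2; 35.03 mol is available, so Fe2O3 is limiting.
n(H2O) = (3/1) × 8.141 = 24.42 mol
V(H2O) = nRT/P = 24.42 × 62.36 × 630.15 / 4380 = 219.1 L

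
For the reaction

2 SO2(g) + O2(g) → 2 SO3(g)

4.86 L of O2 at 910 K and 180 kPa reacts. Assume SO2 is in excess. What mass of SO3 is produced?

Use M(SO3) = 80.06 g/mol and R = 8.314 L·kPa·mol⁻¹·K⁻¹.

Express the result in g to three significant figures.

n(O2) = PV/RT = (180 × 4.86) / (8.314 × 910) = 0.1156 mol
n(SO3) = (2/1) × 0.1156 = 0.2312 mol
m(SO3) = 0.2312 × 80.06 = 18.51 g

18.5 g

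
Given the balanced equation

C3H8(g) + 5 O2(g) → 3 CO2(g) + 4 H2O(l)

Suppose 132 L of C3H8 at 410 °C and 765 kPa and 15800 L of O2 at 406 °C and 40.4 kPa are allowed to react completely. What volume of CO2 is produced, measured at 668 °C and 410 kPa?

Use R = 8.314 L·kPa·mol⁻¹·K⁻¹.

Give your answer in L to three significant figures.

1020 L

n(C3H8) = PV/RT = (765 × 132) / (8.314 × 683.15) = 17.78 mol
n(O2) = PV/RT = (40.4 × 15800) / (8.314 × 679.15) = 113.0 mol
For 17.78 mol C3H8, stoichiometry requires (5/1) × 17.78 = 88.90 mol O2; 113.0 mol is available, so C3H8 is limiting.
n(CO2) = (3/1) × 17.78 = 53.34 mol
V(CO2) = nRT/P = 53.34 × 8.314 × 941.15 / 410 = 1018 L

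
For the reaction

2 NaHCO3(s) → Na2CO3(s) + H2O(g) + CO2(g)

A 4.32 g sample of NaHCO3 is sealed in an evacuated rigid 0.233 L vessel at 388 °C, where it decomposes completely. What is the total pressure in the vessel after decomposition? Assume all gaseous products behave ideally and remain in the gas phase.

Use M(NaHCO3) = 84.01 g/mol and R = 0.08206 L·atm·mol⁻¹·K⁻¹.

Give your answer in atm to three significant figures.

12.0 atm

n(NaHCO3) = 4.32 / 84.01 = 0.05142 mol
n(gas produced) = (2/2) × 0.05142 = 0.05142 mol
P = nRT/V = 0.05142 × 0.08206 × 661.15 / 0.233 = 11.97 atm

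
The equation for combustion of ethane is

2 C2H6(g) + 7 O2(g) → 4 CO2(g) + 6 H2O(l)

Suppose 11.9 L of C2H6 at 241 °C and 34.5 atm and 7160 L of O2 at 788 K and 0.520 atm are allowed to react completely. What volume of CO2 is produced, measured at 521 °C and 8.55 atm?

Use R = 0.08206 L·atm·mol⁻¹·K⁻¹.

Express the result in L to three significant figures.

148 L

n(C2H6) = PV/RT = (34.5 × 11.9) / (0.08206 × 514.15) = 9.731 mol
n(O2) = PV/RT = (0.520 × 7160) / (0.08206 × 788) = 57.58 mol
For 9.731 mol C2H6, stoichiometry requires (7/2) × 9.731 = 34.06 mol O2; 57.58 mol is available, so C2H6 is limiting.
n(CO2) = (4/2) × 9.731 = 19.46 mol
V(CO2) = nRT/P = 19.46 × 0.08206 × 794.15 / 8.55 = 148.3 L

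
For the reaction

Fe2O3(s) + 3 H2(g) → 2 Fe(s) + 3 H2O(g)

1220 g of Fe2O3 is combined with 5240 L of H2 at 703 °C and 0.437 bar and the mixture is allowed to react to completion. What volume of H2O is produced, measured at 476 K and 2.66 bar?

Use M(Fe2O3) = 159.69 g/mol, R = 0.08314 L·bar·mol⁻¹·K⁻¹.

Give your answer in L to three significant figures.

341 L

n(Fe2O3) = 1220 / 159.69 = 7.640 mol
n(H2) = PV/RT = (0.437 × 5240) / (0.08314 × 976.15) = 28.22 mol
For 7.640 mol Fe2O3, stoichiometry requires (3/1) × 7.640 = 22.92 mol H2; 28.22 mol is available, so Fe2O3 is limiting.
n(H2O) = (3/1) × 7.640 = 22.92 mol
V(H2O) = nRT/P = 22.92 × 0.08314 × 476 / 2.66 = 341.0 L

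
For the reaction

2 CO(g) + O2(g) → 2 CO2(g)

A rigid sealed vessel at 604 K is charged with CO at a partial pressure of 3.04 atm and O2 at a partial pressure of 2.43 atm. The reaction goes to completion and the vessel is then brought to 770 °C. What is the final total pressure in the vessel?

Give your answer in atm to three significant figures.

6.82 atm

At constant V, partial pressures at 604 K are proportional to moles, so apply stoichiometry directly to pressures.
P(O2) required for 3.04 atm of CO = (1/2) × 3.04 = 1.520 atm; available 2.43 atm, so CO is limiting.
P(O2) remaining = 2.43 − (1/2) × 3.04 = 0.9100 atm
P(gaseous products) = (2)/2 × 3.04 = 3.040 atm
P_total at 604 K = 0.9100 + 3.040 = 3.950 atm
Scaling to 770 °C: P = 3.950 × 1043.15/604 = 6.822 atm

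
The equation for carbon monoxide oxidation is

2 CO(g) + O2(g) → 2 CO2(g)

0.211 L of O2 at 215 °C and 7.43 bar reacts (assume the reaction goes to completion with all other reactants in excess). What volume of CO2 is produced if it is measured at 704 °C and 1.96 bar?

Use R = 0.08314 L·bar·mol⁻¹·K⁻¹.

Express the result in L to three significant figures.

n(O2) = PV/RT = (7.43 × 0.211) / (0.08314 × 488.15) = 0.03863 mol
n(CO2) = (2/1) × 0.03863 = 0.07726 mol
V = nRT/P = 0.07726 × 0.08314 × 977.15 / 1.96 = 3.202 L

3.20 L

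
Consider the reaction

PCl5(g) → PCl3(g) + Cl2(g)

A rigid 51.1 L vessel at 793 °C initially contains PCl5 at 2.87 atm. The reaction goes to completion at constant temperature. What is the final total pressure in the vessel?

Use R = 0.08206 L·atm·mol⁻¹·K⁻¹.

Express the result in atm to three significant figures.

5.74 atm

Rigid vessel, constant T ⇒ P scales with total gas moles (1 → 2).
P_final = (2/1) × 2.87 = 5.740 atm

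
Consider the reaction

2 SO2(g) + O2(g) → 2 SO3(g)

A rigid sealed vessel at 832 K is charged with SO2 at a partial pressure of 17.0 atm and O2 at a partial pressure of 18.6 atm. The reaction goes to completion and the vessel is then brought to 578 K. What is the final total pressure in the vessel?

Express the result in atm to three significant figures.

18.8 atm

With V and T fixed, P_i ∝ n_i, so the mole ratios apply directly to partial pressures at 832 K.
P(O2) required for 17.0 atm of SO2 = (1/2) × 17.0 = 8.500 atm; available 18.6 atm, so SO2 is limiting.
P(O2) remaining = 18.6 − (1/2) × 17.0 = 10.10 atm
P(gaseous products) = (2)/2 × 17.0 = 17.00 atm
P_total at 832 K = 10.10 + 17.00 = 27.10 atm
Scaling to 578 K: P = 27.10 × 578/832 = 18.83 atm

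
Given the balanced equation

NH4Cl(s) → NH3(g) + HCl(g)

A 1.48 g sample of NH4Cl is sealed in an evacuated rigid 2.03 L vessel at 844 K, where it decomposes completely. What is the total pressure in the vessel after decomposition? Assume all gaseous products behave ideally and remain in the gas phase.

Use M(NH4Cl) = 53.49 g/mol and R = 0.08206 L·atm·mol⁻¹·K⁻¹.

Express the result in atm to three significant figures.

n(NH4Cl) = 1.48 / 53.49 = 0.02767 mol
n(gas produced) = (2/1) × 0.02767 = 0.05534 mol
P = nRT/V = 0.05534 × 0.08206 × 844 / 2.03 = 1.888 atm

1.89 atm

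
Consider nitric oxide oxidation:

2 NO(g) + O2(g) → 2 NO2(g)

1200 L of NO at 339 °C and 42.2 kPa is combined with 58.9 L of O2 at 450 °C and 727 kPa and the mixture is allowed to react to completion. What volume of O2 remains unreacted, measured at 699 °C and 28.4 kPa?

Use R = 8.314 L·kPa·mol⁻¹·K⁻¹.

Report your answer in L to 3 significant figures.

n(NO) = PV/RT = (42.2 × 1200) / (8.314 × 612.15) = 9.950 mol
n(O2) = PV/RT = (727 × 58.9) / (8.314 × 723.15) = 7.122 mol
For 9.950 mol NO, stoichiometry requires (1/2) × 9.950 = 4.975 mol O2; 7.122 mol is available, so NO is limiting.
n(O2) consumed = (1/2) × 9.950 = 4.975 mol; remaining = 7.122 − 4.975 = 2.147 mol
V(O2) = nRT/P = 2.147 × 8.314 × 972.15 / 28.4 = 611.0 L

611 L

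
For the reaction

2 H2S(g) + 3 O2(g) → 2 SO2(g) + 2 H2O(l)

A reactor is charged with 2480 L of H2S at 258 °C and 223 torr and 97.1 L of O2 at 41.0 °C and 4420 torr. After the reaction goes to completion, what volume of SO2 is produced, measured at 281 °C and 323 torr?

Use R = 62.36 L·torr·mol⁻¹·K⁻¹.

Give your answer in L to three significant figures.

n(H2S) = PV/RT = (223 × 2480) / (62.36 × 531.15) = 16.70 mol
n(O2) = PV/RT = (4420 × 97.1) / (62.36 × 314.15) = 21.91 mol
For 16.70 mol H2S, stoichiometry requires (3/2) × 16.70 = 25.05 mol O2; 21.91 mol is available, so O2 is limiting.
n(SO2) = (2/3) × 21.91 = 14.61 mol
V(SO2) = nRT/P = 14.61 × 62.36 × 554.15 / 323 = 1563 L

1560 L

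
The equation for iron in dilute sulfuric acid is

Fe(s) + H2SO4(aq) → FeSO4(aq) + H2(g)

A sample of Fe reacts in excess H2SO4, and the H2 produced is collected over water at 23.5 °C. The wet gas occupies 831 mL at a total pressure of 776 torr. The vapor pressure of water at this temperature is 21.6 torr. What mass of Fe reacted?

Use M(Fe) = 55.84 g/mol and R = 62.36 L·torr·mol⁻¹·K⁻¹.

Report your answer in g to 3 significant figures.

P(H2) = 776 − 21.6 = 754.4 torr
n(H2) = PV/RT = (754.4 × 0.8310) / (62.36 × 296.65) = 0.03389 mol
n(Fe) = (1/1) × 0.03389 = 0.03389 mol
m(Fe) = 0.03389 × 55.84 = 1.892 g

1.89 g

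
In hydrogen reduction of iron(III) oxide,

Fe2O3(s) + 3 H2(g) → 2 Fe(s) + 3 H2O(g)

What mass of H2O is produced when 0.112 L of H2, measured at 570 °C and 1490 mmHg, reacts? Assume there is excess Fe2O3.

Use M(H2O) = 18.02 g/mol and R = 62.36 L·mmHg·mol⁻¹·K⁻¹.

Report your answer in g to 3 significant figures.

n(H2) = PV/RT = (1490 × 0.112) / (62.36 × 843.15) = 0.003174 mol
n(H2O) = (3/3) × 0.003174 = 0.003174 mol
m(H2O) = 0.003174 × 18.02 = 0.05720 g

0.0572 g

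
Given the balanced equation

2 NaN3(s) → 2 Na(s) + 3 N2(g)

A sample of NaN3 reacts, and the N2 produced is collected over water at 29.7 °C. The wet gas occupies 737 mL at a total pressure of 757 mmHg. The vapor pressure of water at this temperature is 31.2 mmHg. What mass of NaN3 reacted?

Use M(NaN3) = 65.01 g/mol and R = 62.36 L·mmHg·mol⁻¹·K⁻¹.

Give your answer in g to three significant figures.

P(N2) = 757 − 31.2 = 725.8 mmHg
n(N2) = PV/RT = (725.8 × 0.7370) / (62.36 × 302.85) = 0.02832 mol
n(NaN3) = (2/3) × 0.02832 = 0.01888 mol
m(NaN3) = 0.01888 × 65.01 = 1.227 g

1.23 g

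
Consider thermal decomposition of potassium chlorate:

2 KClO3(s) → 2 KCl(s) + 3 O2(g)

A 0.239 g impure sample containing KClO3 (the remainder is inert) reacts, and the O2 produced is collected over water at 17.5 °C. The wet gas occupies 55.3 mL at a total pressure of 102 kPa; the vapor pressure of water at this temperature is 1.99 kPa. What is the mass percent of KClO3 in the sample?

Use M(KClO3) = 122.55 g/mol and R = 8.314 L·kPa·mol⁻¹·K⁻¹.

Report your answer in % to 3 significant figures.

78.2 %

P(O2) = 102 − 1.99 = 100.0 kPa
n(O2) = PV/RT = (100.0 × 0.05530) / (8.314 × 290.65) = 0.002288 mol
n(KClO3) = (2/3) × 0.002288 = 0.001525 mol
m(KClO3) = 0.001525 × 122.55 = 0.1869 g
%KClO3 = 0.1869 / 0.239 × 100 = 78.20%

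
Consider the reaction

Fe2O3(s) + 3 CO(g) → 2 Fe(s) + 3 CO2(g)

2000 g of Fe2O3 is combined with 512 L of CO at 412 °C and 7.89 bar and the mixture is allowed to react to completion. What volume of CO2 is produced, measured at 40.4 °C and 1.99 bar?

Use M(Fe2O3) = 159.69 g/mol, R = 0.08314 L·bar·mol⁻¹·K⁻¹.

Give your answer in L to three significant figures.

n(Fe2O3) = 2000 / 159.69 = 12.52 mol
n(CO) = PV/RT = (7.89 × 512) / (0.08314 × 685.15) = 70.92 mol
For 12.52 mol Fe2O3, stoichiometry requires (3/1) × 12.52 = 37.56 mol CO; 70.92 mol is available, so Fe2O3 is limiting.
n(CO2) = (3/1) × 12.52 = 37.56 mol
V(CO2) = nRT/P = 37.56 × 0.08314 × 313.55 / 1.99 = 492.0 L

492 L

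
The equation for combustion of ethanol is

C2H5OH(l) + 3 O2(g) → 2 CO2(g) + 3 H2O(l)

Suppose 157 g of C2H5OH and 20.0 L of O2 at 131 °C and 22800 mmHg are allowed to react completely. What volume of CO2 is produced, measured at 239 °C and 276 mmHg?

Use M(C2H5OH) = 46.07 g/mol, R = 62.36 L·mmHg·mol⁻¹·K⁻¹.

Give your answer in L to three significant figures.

n(C2H5OH) = 157 / 46.07 = 3.408 mol
n(O2) = PV/RT = (22800 × 20.0) / (62.36 × 404.15) = 18.09 mol
For 3.408 mol C2H5OH, stoichiometry requires (3/1) × 3.408 = 10.22 mol O2; 18.09 mol is available, so C2H5OH is limiting.
n(CO2) = (2/1) × 3.408 = 6.816 mol
V(CO2) = nRT/P = 6.816 × 62.36 × 512.15 / 276 = 788.7 L

789 L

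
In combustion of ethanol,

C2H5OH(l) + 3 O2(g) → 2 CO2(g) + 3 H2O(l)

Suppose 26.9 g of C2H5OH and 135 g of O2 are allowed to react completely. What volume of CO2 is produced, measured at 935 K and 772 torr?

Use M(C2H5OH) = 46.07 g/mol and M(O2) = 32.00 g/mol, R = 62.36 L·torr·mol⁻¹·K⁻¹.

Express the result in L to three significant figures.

88.2 L

n(C2H5OH) = 26.9 / 46.07 = 0.5839 mol
n(O2) = 135 / 32.00 = 4.219 mol
For 0.5839 mol C2H5OH, stoichiometry requires (3/1) × 0.5839 = 1.752 mol O2; 4.219 mol is available, so C2H5OH is limiting.
n(CO2) = (2/1) × 0.5839 = 1.168 mol
V(CO2) = nRT/P = 1.168 × 62.36 × 935 / 772 = 88.22 L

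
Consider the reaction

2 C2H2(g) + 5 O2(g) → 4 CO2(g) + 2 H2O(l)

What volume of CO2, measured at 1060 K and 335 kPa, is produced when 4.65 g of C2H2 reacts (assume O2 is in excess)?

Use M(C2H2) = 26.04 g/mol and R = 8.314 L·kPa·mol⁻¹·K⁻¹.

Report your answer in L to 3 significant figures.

n(C2H2) = 4.650 / 26.04 = 0.1786 mol
n(CO2) = (4/2) × 0.1786 = 0.3572 mol
V = nRT/P = 0.3572 × 8.314 × 1060 / 335 = 9.397 L

9.40 L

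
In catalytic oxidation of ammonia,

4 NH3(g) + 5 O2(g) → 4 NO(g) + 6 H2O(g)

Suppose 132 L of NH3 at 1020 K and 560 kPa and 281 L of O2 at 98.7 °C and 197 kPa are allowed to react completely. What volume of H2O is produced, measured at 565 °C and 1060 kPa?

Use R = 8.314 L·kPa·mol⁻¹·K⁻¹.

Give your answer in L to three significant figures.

86.0 L

n(NH3) = PV/RT = (560 × 132) / (8.314 × 1020) = 8.717 mol
n(O2) = PV/RT = (197 × 281) / (8.314 × 371.85) = 17.91 mol
For 8.717 mol NH3, stoichiometry requires (5/4) × 8.717 = 10.90 mol O2; 17.91 mol is available, so NH3 is limiting.
n(H2O) = (6/4) × 8.717 = 13.08 mol
V(H2O) = nRT/P = 13.08 × 8.314 × 838.15 / 1060 = 85.99 L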